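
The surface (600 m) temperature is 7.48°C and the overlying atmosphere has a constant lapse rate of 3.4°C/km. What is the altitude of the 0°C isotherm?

2800 m

Height above start = (7.48 − 0) / 3.4 = 2.2 km
Altitude = 600 m + 2200 m = 2800 m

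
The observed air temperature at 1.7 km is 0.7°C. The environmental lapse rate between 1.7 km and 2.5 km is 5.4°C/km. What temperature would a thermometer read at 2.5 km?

From 1700 m to 2500 m (environmental): cools by 5.4 × 0.8 = 4.32°C, giving -3.62°C.

-3.62°C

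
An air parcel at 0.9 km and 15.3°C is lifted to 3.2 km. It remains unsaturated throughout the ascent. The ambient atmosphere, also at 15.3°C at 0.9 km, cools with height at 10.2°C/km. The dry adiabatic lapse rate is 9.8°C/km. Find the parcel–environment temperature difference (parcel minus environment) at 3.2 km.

+0.92°C (parcel warmer than environment)

Parcel:
  900–3200 m, dry: Δz = 2.3 km ⇒ ΔT = -22.54°C; T = -7.24°C
Environment:
  900–3200 m, environment: Δz = 2.3 km ⇒ ΔT = -23.46°C; T = -8.16°C
T_parcel − T_env = -7.24 − (-8.16) = +0.92°C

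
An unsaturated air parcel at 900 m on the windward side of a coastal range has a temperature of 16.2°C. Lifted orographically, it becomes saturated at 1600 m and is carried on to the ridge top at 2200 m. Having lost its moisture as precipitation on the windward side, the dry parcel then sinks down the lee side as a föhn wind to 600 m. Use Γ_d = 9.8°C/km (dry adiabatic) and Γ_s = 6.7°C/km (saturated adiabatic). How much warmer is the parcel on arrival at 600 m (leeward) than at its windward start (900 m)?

Dry to 1600 m: -9.8 × 0.7 km = -6.86°C, so T = 9.34°C.
Saturated to 2200 m: -6.7 × 0.6 km = -4.02°C, so T = 5.32°C.
Dry descent to 600 m: +9.8 × 1.6 km = +15.68°C, so T = 21°C.
Net change vs windward start: 21 − 16.2 = +4.8°C

+4.8°C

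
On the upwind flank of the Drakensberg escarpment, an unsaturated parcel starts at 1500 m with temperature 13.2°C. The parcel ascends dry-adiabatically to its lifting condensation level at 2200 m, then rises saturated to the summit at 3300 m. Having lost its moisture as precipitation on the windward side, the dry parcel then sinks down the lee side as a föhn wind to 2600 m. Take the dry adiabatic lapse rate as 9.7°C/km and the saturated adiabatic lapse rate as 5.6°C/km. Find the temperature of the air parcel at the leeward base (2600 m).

7.04°C

From 1500 m to 2200 m (dry): cools by 9.7 × 0.7 = 6.79°C, giving 6.41°C.
From 2200 m to 3300 m (saturated): cools by 5.6 × 1.1 = 6.16°C, giving 0.25°C.
From 3300 m to 2600 m (dry descent): warms by 9.7 × 0.7 = 6.79°C, giving 7.04°C.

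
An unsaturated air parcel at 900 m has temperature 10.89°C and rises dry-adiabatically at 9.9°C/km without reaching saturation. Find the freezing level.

2000 m

Height above start = (10.89 − 0) / 9.9 = 1.1 km
Altitude = 900 m + 1100 m = 2000 m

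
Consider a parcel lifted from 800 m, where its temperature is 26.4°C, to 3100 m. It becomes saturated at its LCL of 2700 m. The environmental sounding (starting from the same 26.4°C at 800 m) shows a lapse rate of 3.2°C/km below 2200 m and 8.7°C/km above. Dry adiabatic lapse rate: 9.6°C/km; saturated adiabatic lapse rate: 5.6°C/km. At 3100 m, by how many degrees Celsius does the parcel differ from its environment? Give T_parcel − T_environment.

Parcel:
  800 → 2700 m (dry, 9.6°C/km): ΔT = -9.6 × 1.9 = -18.24°C → T = 8.16°C
  2700 → 3100 m (saturated, 5.6°C/km): ΔT = -5.6 × 0.4 = -2.24°C → T = 5.92°C
Environment:
  800 → 2200 m (environment, lower layer, 3.2°C/km): ΔT = -3.2 × 1.4 = -4.48°C → T = 21.92°C
  2200 → 3100 m (environment, upper layer, 8.7°C/km): ΔT = -8.7 × 0.9 = -7.83°C → T = 14.09°C
T_parcel − T_env = 5.92 − 14.09 = -8.17°C

-8.17°C (parcel cooler than environment)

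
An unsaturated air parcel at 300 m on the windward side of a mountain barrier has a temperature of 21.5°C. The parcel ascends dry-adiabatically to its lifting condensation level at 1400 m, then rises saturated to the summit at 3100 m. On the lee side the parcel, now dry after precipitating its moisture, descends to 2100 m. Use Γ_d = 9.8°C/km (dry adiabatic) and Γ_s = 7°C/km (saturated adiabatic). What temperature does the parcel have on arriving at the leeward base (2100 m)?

300 → 1400 m (dry, 9.8°C/km): ΔT = -9.8 × 1.1 = -10.78°C → T = 10.72°C
1400 → 3100 m (saturated, 7°C/km): ΔT = -7 × 1.7 = -11.9°C → T = -1.18°C
3100 → 2100 m (dry descent, 9.8°C/km): ΔT = +9.8 × 1 = +9.8°C → T = 8.62°C

8.62°C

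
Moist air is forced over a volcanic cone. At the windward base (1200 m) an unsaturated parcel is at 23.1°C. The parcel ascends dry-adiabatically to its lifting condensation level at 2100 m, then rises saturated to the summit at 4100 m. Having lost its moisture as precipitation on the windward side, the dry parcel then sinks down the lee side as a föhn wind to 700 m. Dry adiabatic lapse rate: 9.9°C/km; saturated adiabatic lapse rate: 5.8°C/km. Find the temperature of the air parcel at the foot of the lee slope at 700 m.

36.25°C

Dry to 2100 m: -9.9 × 0.9 km = -8.91°C, so T = 14.19°C.
Saturated to 4100 m: -5.8 × 2 km = -11.6°C, so T = 2.59°C.
Dry descent to 700 m: +9.9 × 3.4 km = +33.66°C, so T = 36.25°C.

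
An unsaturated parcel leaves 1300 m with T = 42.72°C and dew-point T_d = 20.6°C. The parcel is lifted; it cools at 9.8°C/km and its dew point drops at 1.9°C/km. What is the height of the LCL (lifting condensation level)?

4100 m

T and T_d converge at 9.8 − 1.9 = 7.9°C per km
Height above start = (42.72 − 20.6) / 7.9 = 2.8 km
LCL altitude = 1300 m + 2800 m = 4100 m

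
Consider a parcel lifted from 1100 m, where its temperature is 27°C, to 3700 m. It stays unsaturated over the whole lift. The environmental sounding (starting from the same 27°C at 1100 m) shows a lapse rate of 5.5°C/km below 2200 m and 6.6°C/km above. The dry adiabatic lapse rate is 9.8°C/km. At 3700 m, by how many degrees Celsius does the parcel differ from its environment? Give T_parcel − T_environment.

-9.53°C (parcel cooler than environment)

Parcel:
  Dry to 3700 m: -9.8 × 2.6 km = -25.48°C, so T = 1.52°C.
Environment:
  Environment, lower layer to 2200 m: -5.5 × 1.1 km = -6.05°C, so T = 20.95°C.
  Environment, upper layer to 3700 m: -6.6 × 1.5 km = -9.9°C, so T = 11.05°C.
T_parcel − T_env = 1.52 − 11.05 = -9.53°C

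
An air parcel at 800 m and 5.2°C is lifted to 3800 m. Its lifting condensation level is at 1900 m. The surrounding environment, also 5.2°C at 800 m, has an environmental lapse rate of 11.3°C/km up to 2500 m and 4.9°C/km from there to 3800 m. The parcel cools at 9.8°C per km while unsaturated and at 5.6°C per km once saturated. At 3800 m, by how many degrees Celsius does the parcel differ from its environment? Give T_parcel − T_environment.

Parcel:
  800–1900 m, dry: Δz = 1.1 km ⇒ ΔT = -10.78°C; T = -5.58°C
  1900–3800 m, saturated: Δz = 1.9 km ⇒ ΔT = -10.64°C; T = -16.22°C
Environment:
  800–2500 m, environment, lower layer: Δz = 1.7 km ⇒ ΔT = -19.21°C; T = -14.01°C
  2500–3800 m, environment, upper layer: Δz = 1.3 km ⇒ ΔT = -6.37°C; T = -20.38°C
T_parcel − T_env = -16.22 − (-20.38) = +4.16°C

+4.16°C (parcel warmer than environment)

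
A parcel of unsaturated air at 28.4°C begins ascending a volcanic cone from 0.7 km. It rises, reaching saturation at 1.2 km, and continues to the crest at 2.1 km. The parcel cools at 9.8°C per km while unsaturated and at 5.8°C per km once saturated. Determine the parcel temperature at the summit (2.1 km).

Dry to 1200 m: -9.8 × 0.5 km = -4.9°C, so T = 23.5°C.
Saturated to 2100 m: -5.8 × 0.9 km = -5.22°C, so T = 18.28°C.

18.28°C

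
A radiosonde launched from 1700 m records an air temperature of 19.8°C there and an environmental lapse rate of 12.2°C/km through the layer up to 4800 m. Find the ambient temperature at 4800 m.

-18.02°C

From 1700 m to 4800 m (environmental): cools by 12.2 × 3.1 = 37.82°C, giving -18.02°C.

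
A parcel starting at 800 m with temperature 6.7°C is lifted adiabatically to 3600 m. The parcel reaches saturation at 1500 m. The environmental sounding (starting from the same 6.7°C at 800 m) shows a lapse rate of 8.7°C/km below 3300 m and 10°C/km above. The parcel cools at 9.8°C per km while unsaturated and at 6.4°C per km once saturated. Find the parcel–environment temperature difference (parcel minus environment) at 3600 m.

Parcel:
  Dry to 1500 m: -9.8 × 0.7 km = -6.86°C, so T = -0.16°C.
  Saturated to 3600 m: -6.4 × 2.1 km = -13.44°C, so T = -13.6°C.
Environment:
  Environment, lower layer to 3300 m: -8.7 × 2.5 km = -21.75°C, so T = -15.05°C.
  Environment, upper layer to 3600 m: -10 × 0.3 km = -3°C, so T = -18.05°C.
T_parcel − T_env = -13.6 − (-18.05) = +4.45°C

+4.45°C (parcel warmer than environment)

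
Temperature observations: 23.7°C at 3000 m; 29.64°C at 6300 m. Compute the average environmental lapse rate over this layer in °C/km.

Γ = −ΔT/Δz = (23.7 − 29.64) / (6300 − 3000) m
  = -5.94°C / 3.3 km = -1.8°C/km

-1.8°C/km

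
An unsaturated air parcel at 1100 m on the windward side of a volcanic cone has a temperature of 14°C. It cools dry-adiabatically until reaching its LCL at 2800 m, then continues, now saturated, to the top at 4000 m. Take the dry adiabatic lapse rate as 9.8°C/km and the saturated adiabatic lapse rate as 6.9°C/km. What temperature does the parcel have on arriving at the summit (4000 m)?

1100–2800 m, dry: Δz = 1.7 km ⇒ ΔT = -16.66°C; T = -2.66°C
2800–4000 m, saturated: Δz = 1.2 km ⇒ ΔT = -8.28°C; T = -10.94°C

-10.94°C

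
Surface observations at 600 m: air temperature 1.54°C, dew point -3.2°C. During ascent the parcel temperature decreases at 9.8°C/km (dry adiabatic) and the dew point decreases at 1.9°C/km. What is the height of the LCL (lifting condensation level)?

1200 m

T and T_d converge at 9.8 − 1.9 = 7.9°C per km
Height above start = (1.54 − (-3.2)) / 7.9 = 0.6 km
LCL altitude = 600 m + 600 m = 1200 m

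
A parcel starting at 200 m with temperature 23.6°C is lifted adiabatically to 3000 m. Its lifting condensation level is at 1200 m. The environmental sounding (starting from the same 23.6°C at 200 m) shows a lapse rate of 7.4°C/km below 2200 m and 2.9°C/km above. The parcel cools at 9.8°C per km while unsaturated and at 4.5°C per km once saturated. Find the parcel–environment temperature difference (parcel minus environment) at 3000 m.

-0.78°C (parcel cooler than environment)

Parcel:
  200–1200 m, dry: Δz = 1 km ⇒ ΔT = -9.8°C; T = 13.8°C
  1200–3000 m, saturated: Δz = 1.8 km ⇒ ΔT = -8.1°C; T = 5.7°C
Environment:
  200–2200 m, environment, lower layer: Δz = 2 km ⇒ ΔT = -14.8°C; T = 8.8°C
  2200–3000 m, environment, upper layer: Δz = 0.8 km ⇒ ΔT = -2.32°C; T = 6.48°C
T_parcel − T_env = 5.7 − 6.48 = -0.78°C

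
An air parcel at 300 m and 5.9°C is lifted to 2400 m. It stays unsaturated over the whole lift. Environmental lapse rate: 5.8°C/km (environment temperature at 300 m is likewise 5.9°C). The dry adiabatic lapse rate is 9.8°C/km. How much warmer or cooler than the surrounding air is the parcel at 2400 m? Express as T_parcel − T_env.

-8.4°C (parcel cooler than environment)

Parcel:
  300 → 2400 m (dry, 9.8°C/km): ΔT = -9.8 × 2.1 = -20.58°C → T = -14.68°C
Environment:
  300 → 2400 m (environment, 5.8°C/km): ΔT = -5.8 × 2.1 = -12.18°C → T = -6.28°C
T_parcel − T_env = -14.68 − (-6.28) = -8.4°C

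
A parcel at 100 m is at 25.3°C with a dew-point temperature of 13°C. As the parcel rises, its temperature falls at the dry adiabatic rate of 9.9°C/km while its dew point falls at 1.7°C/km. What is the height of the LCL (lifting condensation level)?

1600 m

T and T_d converge at 9.9 − 1.7 = 8.2°C per km
Height above start = (25.3 − 13) / 8.2 = 1.5 km
LCL altitude = 100 m + 1500 m = 1600 m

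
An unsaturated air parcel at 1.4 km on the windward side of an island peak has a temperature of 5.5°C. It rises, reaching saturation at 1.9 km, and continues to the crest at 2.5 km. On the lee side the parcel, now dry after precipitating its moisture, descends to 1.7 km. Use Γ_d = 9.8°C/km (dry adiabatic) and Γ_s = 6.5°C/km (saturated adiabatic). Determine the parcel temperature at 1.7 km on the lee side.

4.54°C

1400 → 1900 m (dry, 9.8°C/km): ΔT = -9.8 × 0.5 = -4.9°C → T = 0.6°C
1900 → 2500 m (saturated, 6.5°C/km): ΔT = -6.5 × 0.6 = -3.9°C → T = -3.3°C
2500 → 1700 m (dry descent, 9.8°C/km): ΔT = +9.8 × 0.8 = +7.84°C → T = 4.54°C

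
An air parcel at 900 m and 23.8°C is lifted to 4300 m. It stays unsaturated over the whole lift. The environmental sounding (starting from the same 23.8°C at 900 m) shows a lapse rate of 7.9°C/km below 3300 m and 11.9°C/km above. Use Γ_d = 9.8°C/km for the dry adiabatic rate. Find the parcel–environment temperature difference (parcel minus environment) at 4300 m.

-2.46°C (parcel cooler than environment)

Parcel:
  900 → 4300 m (dry, 9.8°C/km): ΔT = -9.8 × 3.4 = -33.32°C → T = -9.52°C
Environment:
  900 → 3300 m (environment, lower layer, 7.9°C/km): ΔT = -7.9 × 2.4 = -18.96°C → T = 4.84°C
  3300 → 4300 m (environment, upper layer, 11.9°C/km): ΔT = -11.9 × 1 = -11.9°C → T = -7.06°C
T_parcel − T_env = -9.52 − (-7.06) = -2.46°C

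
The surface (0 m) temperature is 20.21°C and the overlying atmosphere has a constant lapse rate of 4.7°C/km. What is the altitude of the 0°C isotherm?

4300 m

Height above start = (20.21 − 0) / 4.7 = 4.3 km
Altitude = 0 m + 4300 m = 4300 m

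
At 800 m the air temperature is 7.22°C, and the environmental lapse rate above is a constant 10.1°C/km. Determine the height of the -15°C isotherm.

3000 m

Height above start = (7.22 − (-15)) / 10.1 = 2.2 km
Altitude = 800 m + 2200 m = 3000 m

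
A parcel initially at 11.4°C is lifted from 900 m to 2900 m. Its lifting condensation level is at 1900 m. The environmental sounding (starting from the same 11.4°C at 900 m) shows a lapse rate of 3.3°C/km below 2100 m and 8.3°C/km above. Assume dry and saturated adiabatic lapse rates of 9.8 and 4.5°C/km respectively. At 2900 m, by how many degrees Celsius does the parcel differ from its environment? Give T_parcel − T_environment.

-3.7°C (parcel cooler than environment)

Parcel:
  900–1900 m, dry: Δz = 1 km ⇒ ΔT = -9.8°C; T = 1.6°C
  1900–2900 m, saturated: Δz = 1 km ⇒ ΔT = -4.5°C; T = -2.9°C
Environment:
  900–2100 m, environment, lower layer: Δz = 1.2 km ⇒ ΔT = -3.96°C; T = 7.44°C
  2100–2900 m, environment, upper layer: Δz = 0.8 km ⇒ ΔT = -6.64°C; T = 0.8°C
T_parcel − T_env = -2.9 − 0.8 = -3.7°C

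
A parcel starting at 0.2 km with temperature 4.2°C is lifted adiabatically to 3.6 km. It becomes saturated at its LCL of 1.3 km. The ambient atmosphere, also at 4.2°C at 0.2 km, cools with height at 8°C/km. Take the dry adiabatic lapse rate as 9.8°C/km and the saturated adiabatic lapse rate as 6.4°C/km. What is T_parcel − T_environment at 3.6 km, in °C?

Parcel:
  From 200 m to 1300 m (dry): cools by 9.8 × 1.1 = 10.78°C, giving -6.58°C.
  From 1300 m to 3600 m (saturated): cools by 6.4 × 2.3 = 14.72°C, giving -21.3°C.
Environment:
  From 200 m to 3600 m (environment): cools by 8 × 3.4 = 27.2°C, giving -23°C.
T_parcel − T_env = -21.3 − (-23) = +1.7°C

+1.7°C (parcel warmer than environment)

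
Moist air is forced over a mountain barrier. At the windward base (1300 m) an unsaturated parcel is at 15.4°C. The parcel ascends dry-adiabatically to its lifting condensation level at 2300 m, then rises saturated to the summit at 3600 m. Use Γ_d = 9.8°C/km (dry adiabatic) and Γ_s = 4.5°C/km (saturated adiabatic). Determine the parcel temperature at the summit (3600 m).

-0.25°C

1300–2300 m, dry: Δz = 1 km ⇒ ΔT = -9.8°C; T = 5.6°C
2300–3600 m, saturated: Δz = 1.3 km ⇒ ΔT = -5.85°C; T = -0.25°C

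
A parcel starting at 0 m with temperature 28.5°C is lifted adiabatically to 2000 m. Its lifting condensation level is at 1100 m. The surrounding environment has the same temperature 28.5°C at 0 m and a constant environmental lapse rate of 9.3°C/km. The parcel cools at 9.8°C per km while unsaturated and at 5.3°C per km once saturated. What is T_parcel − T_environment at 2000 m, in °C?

+3.05°C (parcel warmer than environment)

Parcel:
  Dry to 1100 m: -9.8 × 1.1 km = -10.78°C, so T = 17.72°C.
  Saturated to 2000 m: -5.3 × 0.9 km = -4.77°C, so T = 12.95°C.
Environment:
  Environment to 2000 m: -9.3 × 2 km = -18.6°C, so T = 9.9°C.
T_parcel − T_env = 12.95 − 9.9 = +3.05°C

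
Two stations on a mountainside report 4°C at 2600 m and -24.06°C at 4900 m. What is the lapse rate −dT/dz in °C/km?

12.2°C/km

Γ = −ΔT/Δz = (4 − (-24.06)) / (4900 − 2600) m
  = 28.06°C / 2.3 km = 12.2°C/km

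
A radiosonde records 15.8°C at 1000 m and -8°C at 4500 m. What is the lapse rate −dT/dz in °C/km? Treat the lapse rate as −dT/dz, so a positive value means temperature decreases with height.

6.8°C/km

Γ = −ΔT/Δz = (15.8 − (-8)) / (4500 − 1000) m
  = 23.8°C / 3.5 km = 6.8°C/km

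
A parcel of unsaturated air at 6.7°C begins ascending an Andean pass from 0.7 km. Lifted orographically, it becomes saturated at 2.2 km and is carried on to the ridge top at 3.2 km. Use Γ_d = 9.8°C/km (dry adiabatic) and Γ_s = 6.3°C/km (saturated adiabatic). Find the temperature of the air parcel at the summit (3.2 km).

-14.3°C

Dry to 2200 m: -9.8 × 1.5 km = -14.7°C, so T = -8°C.
Saturated to 3200 m: -6.3 × 1 km = -6.3°C, so T = -14.3°C.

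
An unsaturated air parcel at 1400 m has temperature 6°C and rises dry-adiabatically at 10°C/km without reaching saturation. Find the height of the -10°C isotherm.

Height above start = (6 − (-10)) / 10 = 1.6 km
Altitude = 1400 m + 1600 m = 3000 m

3000 m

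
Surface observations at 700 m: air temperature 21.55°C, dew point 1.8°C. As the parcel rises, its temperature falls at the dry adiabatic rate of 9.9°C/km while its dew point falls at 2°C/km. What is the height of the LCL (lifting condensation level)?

T and T_d converge at 9.9 − 2 = 7.9°C per km
Height above start = (21.55 − 1.8) / 7.9 = 2.5 km
LCL altitude = 700 m + 2500 m = 3200 m

3200 m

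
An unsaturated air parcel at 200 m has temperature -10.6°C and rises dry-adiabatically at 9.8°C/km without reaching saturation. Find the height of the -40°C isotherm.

3200 m

Height above start = (-10.6 − (-40)) / 9.8 = 3 km
Altitude = 200 m + 3000 m = 3200 m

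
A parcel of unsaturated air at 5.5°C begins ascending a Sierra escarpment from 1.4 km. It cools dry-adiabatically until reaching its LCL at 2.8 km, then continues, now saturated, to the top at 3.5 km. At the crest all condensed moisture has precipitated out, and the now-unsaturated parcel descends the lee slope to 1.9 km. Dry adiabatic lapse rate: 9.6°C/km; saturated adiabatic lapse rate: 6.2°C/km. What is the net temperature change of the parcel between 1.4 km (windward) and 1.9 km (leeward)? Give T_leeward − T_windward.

-2.42°C

1400–2800 m, dry: Δz = 1.4 km ⇒ ΔT = -13.44°C; T = -7.94°C
2800–3500 m, saturated: Δz = 0.7 km ⇒ ΔT = -4.34°C; T = -12.28°C
3500–1900 m, dry descent: Δz = 1.6 km ⇒ ΔT = +15.36°C; T = 3.08°C
Net change vs windward start: 3.08 − 5.5 = -2.42°C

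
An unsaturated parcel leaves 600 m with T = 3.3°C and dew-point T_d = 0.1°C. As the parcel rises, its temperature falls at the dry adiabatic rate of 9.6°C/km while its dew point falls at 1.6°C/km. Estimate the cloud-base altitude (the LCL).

T and T_d converge at 9.6 − 1.6 = 8°C per km
Height above start = (3.3 − 0.1) / 8 = 0.4 km
LCL altitude = 600 m + 400 m = 1000 m

1000 m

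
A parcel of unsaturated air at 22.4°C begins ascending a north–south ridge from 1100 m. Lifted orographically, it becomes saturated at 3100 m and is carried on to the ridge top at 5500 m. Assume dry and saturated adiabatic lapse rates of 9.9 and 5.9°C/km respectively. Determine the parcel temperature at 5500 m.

Dry to 3100 m: -9.9 × 2 km = -19.8°C, so T = 2.6°C.
Saturated to 5500 m: -5.9 × 2.4 km = -14.16°C, so T = -11.56°C.

-11.56°C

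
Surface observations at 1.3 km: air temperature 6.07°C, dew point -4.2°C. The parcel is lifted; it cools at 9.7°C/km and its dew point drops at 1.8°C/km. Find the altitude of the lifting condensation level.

2.6 km

T and T_d converge at 9.7 − 1.8 = 7.9°C per km
Height above start = (6.07 − (-4.2)) / 7.9 = 1.3 km
LCL altitude = 1300 m + 1300 m = 2600 m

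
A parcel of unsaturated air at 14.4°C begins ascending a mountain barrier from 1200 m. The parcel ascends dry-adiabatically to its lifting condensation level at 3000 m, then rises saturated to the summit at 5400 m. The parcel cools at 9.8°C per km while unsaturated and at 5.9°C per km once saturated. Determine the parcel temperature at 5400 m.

-17.4°C

Dry to 3000 m: -9.8 × 1.8 km = -17.64°C, so T = -3.24°C.
Saturated to 5400 m: -5.9 × 2.4 km = -14.16°C, so T = -17.4°C.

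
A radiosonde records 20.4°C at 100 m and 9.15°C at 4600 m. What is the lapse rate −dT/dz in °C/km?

2.5°C/km

Γ = −ΔT/Δz = (20.4 − 9.15) / (4600 − 100) m
  = 11.25°C / 4.5 km = 2.5°C/km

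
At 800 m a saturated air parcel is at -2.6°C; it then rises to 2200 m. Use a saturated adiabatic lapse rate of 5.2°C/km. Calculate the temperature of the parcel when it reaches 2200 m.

-9.88°C

From 800 m to 2200 m (saturated adiabatic): cools by 5.2 × 1.4 = 7.28°C, giving -9.88°C.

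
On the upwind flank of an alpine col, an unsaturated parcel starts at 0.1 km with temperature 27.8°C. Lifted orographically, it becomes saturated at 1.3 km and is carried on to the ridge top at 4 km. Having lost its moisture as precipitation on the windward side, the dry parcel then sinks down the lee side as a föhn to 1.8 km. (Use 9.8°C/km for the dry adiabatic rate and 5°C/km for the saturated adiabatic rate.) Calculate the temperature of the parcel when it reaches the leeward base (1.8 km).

24.1°C

100 → 1300 m (dry, 9.8°C/km): ΔT = -9.8 × 1.2 = -11.76°C → T = 16.04°C
1300 → 4000 m (saturated, 5°C/km): ΔT = -5 × 2.7 = -13.5°C → T = 2.54°C
4000 → 1800 m (dry descent, 9.8°C/km): ΔT = +9.8 × 2.2 = +21.56°C → T = 24.1°C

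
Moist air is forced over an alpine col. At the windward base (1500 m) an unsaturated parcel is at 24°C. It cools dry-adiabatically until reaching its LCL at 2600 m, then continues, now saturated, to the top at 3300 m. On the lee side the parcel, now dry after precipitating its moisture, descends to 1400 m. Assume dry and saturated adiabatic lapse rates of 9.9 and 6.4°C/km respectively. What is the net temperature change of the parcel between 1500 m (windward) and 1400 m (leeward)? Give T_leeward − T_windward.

Dry to 2600 m: -9.9 × 1.1 km = -10.89°C, so T = 13.11°C.
Saturated to 3300 m: -6.4 × 0.7 km = -4.48°C, so T = 8.63°C.
Dry descent to 1400 m: +9.9 × 1.9 km = +18.81°C, so T = 27.44°C.
Net change vs windward start: 27.44 − 24 = +3.44°C

+3.44°C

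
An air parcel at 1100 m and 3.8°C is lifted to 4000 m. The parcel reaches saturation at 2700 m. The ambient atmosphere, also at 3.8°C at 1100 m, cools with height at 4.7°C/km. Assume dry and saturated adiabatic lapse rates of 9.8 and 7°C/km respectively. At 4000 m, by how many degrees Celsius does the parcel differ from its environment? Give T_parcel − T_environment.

-11.15°C (parcel cooler than environment)

Parcel:
  1100–2700 m, dry: Δz = 1.6 km ⇒ ΔT = -15.68°C; T = -11.88°C
  2700–4000 m, saturated: Δz = 1.3 km ⇒ ΔT = -9.1°C; T = -20.98°C
Environment:
  1100–4000 m, environment: Δz = 2.9 km ⇒ ΔT = -13.63°C; T = -9.83°C
T_parcel − T_env = -20.98 − (-9.83) = -11.15°C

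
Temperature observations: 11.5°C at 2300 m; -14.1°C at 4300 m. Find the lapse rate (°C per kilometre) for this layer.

Γ = −ΔT/Δz = (11.5 − (-14.1)) / (4300 − 2300) m
  = 25.6°C / 2 km = 12.8°C/km

12.8°C/km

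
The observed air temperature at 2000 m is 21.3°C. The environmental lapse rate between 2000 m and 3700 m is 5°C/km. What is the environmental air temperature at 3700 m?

12.8°C

2000–3700 m, environmental: Δz = 1.7 km ⇒ ΔT = -8.5°C; T = 12.8°C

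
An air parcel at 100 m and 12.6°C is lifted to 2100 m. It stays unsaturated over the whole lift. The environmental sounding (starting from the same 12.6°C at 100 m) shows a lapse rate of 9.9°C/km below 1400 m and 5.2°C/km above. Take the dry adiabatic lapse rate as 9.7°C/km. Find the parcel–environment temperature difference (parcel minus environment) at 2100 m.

-2.89°C (parcel cooler than environment)

Parcel:
  100–2100 m, dry: Δz = 2 km ⇒ ΔT = -19.4°C; T = -6.8°C
Environment:
  100–1400 m, environment, lower layer: Δz = 1.3 km ⇒ ΔT = -12.87°C; T = -0.27°C
  1400–2100 m, environment, upper layer: Δz = 0.7 km ⇒ ΔT = -3.64°C; T = -3.91°C
T_parcel − T_env = -6.8 − (-3.91) = -2.89°C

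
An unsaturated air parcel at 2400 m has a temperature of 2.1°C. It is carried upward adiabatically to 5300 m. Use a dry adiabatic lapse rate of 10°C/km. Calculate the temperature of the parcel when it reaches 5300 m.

-26.9°C

2400 → 5300 m (dry adiabatic, 10°C/km): ΔT = -10 × 2.9 = -29°C → T = -26.9°C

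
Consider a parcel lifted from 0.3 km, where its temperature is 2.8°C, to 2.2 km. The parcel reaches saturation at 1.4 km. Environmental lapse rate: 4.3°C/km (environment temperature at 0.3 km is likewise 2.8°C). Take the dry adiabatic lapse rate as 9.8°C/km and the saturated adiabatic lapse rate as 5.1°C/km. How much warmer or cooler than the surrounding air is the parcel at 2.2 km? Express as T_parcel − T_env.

-6.69°C (parcel cooler than environment)

Parcel:
  Dry to 1400 m: -9.8 × 1.1 km = -10.78°C, so T = -7.98°C.
  Saturated to 2200 m: -5.1 × 0.8 km = -4.08°C, so T = -12.06°C.
Environment:
  Environment to 2200 m: -4.3 × 1.9 km = -8.17°C, so T = -5.37°C.
T_parcel − T_env = -12.06 − (-5.37) = -6.69°C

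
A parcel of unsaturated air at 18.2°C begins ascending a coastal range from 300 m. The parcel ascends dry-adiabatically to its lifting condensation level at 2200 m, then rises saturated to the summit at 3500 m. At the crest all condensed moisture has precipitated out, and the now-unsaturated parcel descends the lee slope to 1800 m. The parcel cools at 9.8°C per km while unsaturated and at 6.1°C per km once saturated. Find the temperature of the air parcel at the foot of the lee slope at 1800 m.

300–2200 m, dry: Δz = 1.9 km ⇒ ΔT = -18.62°C; T = -0.42°C
2200–3500 m, saturated: Δz = 1.3 km ⇒ ΔT = -7.93°C; T = -8.35°C
3500–1800 m, dry descent: Δz = 1.7 km ⇒ ΔT = +16.66°C; T = 8.31°C

8.31°C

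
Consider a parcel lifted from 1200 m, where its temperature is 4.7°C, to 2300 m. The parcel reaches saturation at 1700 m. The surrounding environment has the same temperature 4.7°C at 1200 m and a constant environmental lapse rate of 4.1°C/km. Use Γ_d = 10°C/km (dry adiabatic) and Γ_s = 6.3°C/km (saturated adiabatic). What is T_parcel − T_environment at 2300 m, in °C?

-4.27°C (parcel cooler than environment)

Parcel:
  1200–1700 m, dry: Δz = 0.5 km ⇒ ΔT = -5°C; T = -0.3°C
  1700–2300 m, saturated: Δz = 0.6 km ⇒ ΔT = -3.78°C; T = -4.08°C
Environment:
  1200–2300 m, environment: Δz = 1.1 km ⇒ ΔT = -4.51°C; T = 0.19°C
T_parcel − T_env = -4.08 − 0.19 = -4.27°C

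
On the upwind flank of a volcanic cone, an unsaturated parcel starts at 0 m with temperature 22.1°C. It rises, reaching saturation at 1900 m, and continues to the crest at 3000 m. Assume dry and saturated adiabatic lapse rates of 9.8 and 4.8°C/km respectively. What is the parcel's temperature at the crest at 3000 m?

0 → 1900 m (dry, 9.8°C/km): ΔT = -9.8 × 1.9 = -18.62°C → T = 3.48°C
1900 → 3000 m (saturated, 4.8°C/km): ΔT = -4.8 × 1.1 = -5.28°C → T = -1.8°C

-1.8°C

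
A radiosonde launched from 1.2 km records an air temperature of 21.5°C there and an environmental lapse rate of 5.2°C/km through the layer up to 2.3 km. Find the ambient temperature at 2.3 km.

1200 → 2300 m (environmental, 5.2°C/km): ΔT = -5.2 × 1.1 = -5.72°C → T = 15.78°C

15.78°C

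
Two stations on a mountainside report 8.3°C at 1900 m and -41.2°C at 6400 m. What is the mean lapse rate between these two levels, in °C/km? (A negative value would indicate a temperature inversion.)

Γ = −ΔT/Δz = (8.3 − (-41.2)) / (6400 − 1900) m
  = 49.5°C / 4.5 km = 11°C/km

11°C/km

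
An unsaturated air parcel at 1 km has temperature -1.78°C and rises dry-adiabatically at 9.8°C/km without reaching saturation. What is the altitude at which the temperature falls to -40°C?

4.9 km

Height above start = (-1.78 − (-40)) / 9.8 = 3.9 km
Altitude = 1000 m + 3900 m = 4900 m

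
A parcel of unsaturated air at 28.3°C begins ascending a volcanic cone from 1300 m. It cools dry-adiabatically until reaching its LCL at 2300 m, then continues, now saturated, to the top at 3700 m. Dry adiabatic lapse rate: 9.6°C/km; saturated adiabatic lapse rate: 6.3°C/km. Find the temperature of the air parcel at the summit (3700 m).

9.88°C

Dry to 2300 m: -9.6 × 1 km = -9.6°C, so T = 18.7°C.
Saturated to 3700 m: -6.3 × 1.4 km = -8.82°C, so T = 9.88°C.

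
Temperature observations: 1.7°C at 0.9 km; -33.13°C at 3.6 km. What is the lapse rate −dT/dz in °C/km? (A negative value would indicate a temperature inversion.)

Γ = −ΔT/Δz = (1.7 − (-33.13)) / (3600 − 900) m
  = 34.83°C / 2.7 km = 12.9°C/km

12.9°C/km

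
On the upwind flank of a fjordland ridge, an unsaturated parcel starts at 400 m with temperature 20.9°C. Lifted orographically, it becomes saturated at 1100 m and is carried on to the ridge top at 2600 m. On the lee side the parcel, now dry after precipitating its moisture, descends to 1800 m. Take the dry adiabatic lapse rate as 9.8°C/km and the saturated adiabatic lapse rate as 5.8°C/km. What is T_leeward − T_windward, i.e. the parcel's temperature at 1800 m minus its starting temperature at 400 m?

-7.72°C

400 → 1100 m (dry, 9.8°C/km): ΔT = -9.8 × 0.7 = -6.86°C → T = 14.04°C
1100 → 2600 m (saturated, 5.8°C/km): ΔT = -5.8 × 1.5 = -8.7°C → T = 5.34°C
2600 → 1800 m (dry descent, 9.8°C/km): ΔT = +9.8 × 0.8 = +7.84°C → T = 13.18°C
Net change vs windward start: 13.18 − 20.9 = -7.72°C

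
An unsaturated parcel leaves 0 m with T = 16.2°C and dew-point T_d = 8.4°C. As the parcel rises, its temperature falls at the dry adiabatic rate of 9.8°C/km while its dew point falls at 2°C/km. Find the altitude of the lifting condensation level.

T and T_d converge at 9.8 − 2 = 7.8°C per km
Height above start = (16.2 − 8.4) / 7.8 = 1 km
LCL altitude = 0 m + 1000 m = 1000 m

1000 m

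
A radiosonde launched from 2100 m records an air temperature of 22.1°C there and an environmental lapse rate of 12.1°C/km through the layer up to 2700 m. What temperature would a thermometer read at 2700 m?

2100 → 2700 m (environmental, 12.1°C/km): ΔT = -12.1 × 0.6 = -7.26°C → T = 14.84°C

14.84°C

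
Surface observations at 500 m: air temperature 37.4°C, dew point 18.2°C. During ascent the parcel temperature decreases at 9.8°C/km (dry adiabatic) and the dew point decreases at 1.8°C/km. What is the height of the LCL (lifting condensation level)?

2900 m

T and T_d converge at 9.8 − 1.8 = 8°C per km
Height above start = (37.4 − 18.2) / 8 = 2.4 km
LCL altitude = 500 m + 2400 m = 2900 m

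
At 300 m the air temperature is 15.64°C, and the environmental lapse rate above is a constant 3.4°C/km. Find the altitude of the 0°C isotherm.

4900 m

Height above start = (15.64 − 0) / 3.4 = 4.6 km
Altitude = 300 m + 4600 m = 4900 m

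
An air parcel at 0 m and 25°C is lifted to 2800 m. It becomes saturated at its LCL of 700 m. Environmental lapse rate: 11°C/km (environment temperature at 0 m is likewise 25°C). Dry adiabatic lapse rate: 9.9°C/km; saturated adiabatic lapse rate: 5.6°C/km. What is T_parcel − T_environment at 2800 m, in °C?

Parcel:
  From 0 m to 700 m (dry): cools by 9.9 × 0.7 = 6.93°C, giving 18.07°C.
  From 700 m to 2800 m (saturated): cools by 5.6 × 2.1 = 11.76°C, giving 6.31°C.
Environment:
  From 0 m to 2800 m (environment): cools by 11 × 2.8 = 30.8°C, giving -5.8°C.
T_parcel − T_env = 6.31 − (-5.8) = +12.11°C

+12.11°C (parcel warmer than environment)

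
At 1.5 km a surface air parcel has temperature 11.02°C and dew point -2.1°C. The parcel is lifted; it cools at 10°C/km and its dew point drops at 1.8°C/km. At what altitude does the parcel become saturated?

T and T_d converge at 10 − 1.8 = 8.2°C per km
Height above start = (11.02 − (-2.1)) / 8.2 = 1.6 km
LCL altitude = 1500 m + 1600 m = 3100 m

3.1 km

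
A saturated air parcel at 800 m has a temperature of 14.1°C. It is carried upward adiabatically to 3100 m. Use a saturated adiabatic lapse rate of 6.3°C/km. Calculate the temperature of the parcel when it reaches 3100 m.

800–3100 m, saturated adiabatic: Δz = 2.3 km ⇒ ΔT = -14.49°C; T = -0.39°C

-0.39°C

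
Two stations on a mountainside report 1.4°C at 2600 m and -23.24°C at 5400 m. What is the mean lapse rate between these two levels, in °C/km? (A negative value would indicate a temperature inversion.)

Γ = −ΔT/Δz = (1.4 − (-23.24)) / (5400 − 2600) m
  = 24.64°C / 2.8 km = 8.8°C/km

8.8°C/km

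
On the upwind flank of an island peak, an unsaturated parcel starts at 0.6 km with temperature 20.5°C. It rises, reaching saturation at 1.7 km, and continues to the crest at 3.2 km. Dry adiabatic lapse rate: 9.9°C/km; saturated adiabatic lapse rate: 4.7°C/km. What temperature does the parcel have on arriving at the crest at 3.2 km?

From 600 m to 1700 m (dry): cools by 9.9 × 1.1 = 10.89°C, giving 9.61°C.
From 1700 m to 3200 m (saturated): cools by 4.7 × 1.5 = 7.05°C, giving 2.56°C.

2.56°C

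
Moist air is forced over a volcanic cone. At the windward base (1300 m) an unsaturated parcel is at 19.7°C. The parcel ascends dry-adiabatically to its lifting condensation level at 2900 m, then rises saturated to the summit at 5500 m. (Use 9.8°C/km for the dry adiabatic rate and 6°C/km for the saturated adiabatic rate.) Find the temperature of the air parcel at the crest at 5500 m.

-11.58°C

1300 → 2900 m (dry, 9.8°C/km): ΔT = -9.8 × 1.6 = -15.68°C → T = 4.02°C
2900 → 5500 m (saturated, 6°C/km): ΔT = -6 × 2.6 = -15.6°C → T = -11.58°C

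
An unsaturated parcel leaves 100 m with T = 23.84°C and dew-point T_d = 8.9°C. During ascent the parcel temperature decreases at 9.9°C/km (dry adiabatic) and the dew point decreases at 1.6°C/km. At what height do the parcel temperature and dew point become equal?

1900 m

T and T_d converge at 9.9 − 1.6 = 8.3°C per km
Height above start = (23.84 − 8.9) / 8.3 = 1.8 km
LCL altitude = 100 m + 1800 m = 1900 m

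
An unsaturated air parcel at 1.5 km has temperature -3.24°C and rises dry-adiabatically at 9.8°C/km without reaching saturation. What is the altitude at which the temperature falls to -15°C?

Height above start = (-3.24 − (-15)) / 9.8 = 1.2 km
Altitude = 1500 m + 1200 m = 2700 m

2.7 km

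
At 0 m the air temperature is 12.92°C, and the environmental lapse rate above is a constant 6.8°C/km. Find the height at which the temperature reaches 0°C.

1900 m

Height above start = (12.92 − 0) / 6.8 = 1.9 km
Altitude = 0 m + 1900 m = 1900 m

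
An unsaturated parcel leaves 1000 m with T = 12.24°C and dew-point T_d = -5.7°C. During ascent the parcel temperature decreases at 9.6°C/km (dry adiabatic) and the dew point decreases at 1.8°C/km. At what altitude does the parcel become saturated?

3300 m

T and T_d converge at 9.6 − 1.8 = 7.8°C per km
Height above start = (12.24 − (-5.7)) / 7.8 = 2.3 km
LCL altitude = 1000 m + 2300 m = 3300 m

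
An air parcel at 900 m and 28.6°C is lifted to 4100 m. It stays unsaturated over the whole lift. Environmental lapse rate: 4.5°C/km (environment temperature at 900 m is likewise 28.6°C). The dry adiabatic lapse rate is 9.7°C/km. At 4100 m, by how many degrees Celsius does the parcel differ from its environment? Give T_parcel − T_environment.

-16.64°C (parcel cooler than environment)

Parcel:
  900–4100 m, dry: Δz = 3.2 km ⇒ ΔT = -31.04°C; T = -2.44°C
Environment:
  900–4100 m, environment: Δz = 3.2 km ⇒ ΔT = -14.4°C; T = 14.2°C
T_parcel − T_env = -2.44 − 14.2 = -16.64°C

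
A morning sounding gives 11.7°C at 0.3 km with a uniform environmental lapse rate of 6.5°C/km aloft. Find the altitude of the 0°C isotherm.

Height above start = (11.7 − 0) / 6.5 = 1.8 km
Altitude = 300 m + 1800 m = 2100 m

2.1 km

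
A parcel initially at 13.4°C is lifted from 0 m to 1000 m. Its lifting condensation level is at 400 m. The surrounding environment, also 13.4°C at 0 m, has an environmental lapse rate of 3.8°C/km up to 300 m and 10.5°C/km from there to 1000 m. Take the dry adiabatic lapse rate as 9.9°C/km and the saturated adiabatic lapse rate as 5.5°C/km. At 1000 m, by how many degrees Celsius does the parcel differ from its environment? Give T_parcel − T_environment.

+1.23°C (parcel warmer than environment)

Parcel:
  Dry to 400 m: -9.9 × 0.4 km = -3.96°C, so T = 9.44°C.
  Saturated to 1000 m: -5.5 × 0.6 km = -3.3°C, so T = 6.14°C.
Environment:
  Environment, lower layer to 300 m: -3.8 × 0.3 km = -1.14°C, so T = 12.26°C.
  Environment, upper layer to 1000 m: -10.5 × 0.7 km = -7.35°C, so T = 4.91°C.
T_parcel − T_env = 6.14 − 4.91 = +1.23°C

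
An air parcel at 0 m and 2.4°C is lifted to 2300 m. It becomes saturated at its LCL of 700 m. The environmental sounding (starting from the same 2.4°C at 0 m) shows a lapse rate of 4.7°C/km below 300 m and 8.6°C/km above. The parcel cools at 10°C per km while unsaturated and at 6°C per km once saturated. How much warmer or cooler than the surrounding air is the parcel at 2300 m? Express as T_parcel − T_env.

Parcel:
  From 0 m to 700 m (dry): cools by 10 × 0.7 = 7°C, giving -4.6°C.
  From 700 m to 2300 m (saturated): cools by 6 × 1.6 = 9.6°C, giving -14.2°C.
Environment:
  From 0 m to 300 m (environment, lower layer): cools by 4.7 × 0.3 = 1.41°C, giving 0.99°C.
  From 300 m to 2300 m (environment, upper layer): cools by 8.6 × 2 = 17.2°C, giving -16.21°C.
T_parcel − T_env = -14.2 − (-16.21) = +2.01°C

+2.01°C (parcel warmer than environment)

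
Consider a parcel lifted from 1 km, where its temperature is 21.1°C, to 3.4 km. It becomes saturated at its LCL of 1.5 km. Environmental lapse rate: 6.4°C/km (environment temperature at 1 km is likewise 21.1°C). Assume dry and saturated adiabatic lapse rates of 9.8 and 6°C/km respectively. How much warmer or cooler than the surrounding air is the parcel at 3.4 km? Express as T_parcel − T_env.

-0.94°C (parcel cooler than environment)

Parcel:
  From 1000 m to 1500 m (dry): cools by 9.8 × 0.5 = 4.9°C, giving 16.2°C.
  From 1500 m to 3400 m (saturated): cools by 6 × 1.9 = 11.4°C, giving 4.8°C.
Environment:
  From 1000 m to 3400 m (environment): cools by 6.4 × 2.4 = 15.36°C, giving 5.74°C.
T_parcel − T_env = 4.8 − 5.74 = -0.94°C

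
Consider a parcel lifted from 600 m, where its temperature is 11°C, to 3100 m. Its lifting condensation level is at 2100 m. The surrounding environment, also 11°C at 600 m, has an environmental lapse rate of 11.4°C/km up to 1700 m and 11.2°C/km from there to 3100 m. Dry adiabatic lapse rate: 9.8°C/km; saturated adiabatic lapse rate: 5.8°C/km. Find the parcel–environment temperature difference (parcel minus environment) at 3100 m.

Parcel:
  600–2100 m, dry: Δz = 1.5 km ⇒ ΔT = -14.7°C; T = -3.7°C
  2100–3100 m, saturated: Δz = 1 km ⇒ ΔT = -5.8°C; T = -9.5°C
Environment:
  600–1700 m, environment, lower layer: Δz = 1.1 km ⇒ ΔT = -12.54°C; T = -1.54°C
  1700–3100 m, environment, upper layer: Δz = 1.4 km ⇒ ΔT = -15.68°C; T = -17.22°C
T_parcel − T_env = -9.5 − (-17.22) = +7.72°C

+7.72°C (parcel warmer than environment)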